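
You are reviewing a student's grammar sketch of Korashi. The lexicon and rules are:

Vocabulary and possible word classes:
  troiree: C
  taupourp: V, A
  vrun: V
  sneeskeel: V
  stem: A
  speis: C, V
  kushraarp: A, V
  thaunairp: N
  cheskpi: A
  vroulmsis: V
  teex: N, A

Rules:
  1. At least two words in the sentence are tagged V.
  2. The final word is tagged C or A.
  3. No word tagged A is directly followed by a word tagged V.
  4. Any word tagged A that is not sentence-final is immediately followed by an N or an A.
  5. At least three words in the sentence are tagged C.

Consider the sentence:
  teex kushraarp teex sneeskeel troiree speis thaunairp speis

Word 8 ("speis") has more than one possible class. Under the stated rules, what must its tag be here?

Candidates per position — 1:teex {N,A}; 2:kushraarp {A,V}; 3:teex {N,A}; 4:sneeskeel {V}; 5:troiree {C}; 6:speis {C,V}; 7:thaunairp {N}; 8:speis {C,V}.
Word 3 cannot be A — rule 3 would then fail for every completion. It is N.
Word 6 cannot be V — rule 5 would then fail for every completion. It is C.
Word 8 cannot be V — rule 2 would then fail for every completion. It is C.
Word 2 cannot be A — rule 1 would then fail for every completion. It is V.
Word 1 cannot be A — rule 3 would then fail for every completion. It is N.
So the tagging must be: N V N V C C N C.
Rule-by-rule: rule 1 satisfied; rule 2 satisfied; rule 3 satisfied; rule 4 satisfied; rule 5 satisfied.

C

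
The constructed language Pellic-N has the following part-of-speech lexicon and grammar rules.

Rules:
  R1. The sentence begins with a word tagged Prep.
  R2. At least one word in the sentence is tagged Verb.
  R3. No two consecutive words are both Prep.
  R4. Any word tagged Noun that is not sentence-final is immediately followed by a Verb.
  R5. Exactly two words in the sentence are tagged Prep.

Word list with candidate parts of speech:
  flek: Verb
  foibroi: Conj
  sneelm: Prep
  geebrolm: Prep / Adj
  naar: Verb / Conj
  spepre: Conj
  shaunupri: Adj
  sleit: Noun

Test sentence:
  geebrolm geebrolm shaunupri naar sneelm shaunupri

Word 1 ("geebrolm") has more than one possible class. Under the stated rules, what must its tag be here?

Prep

Candidates per position — 1:geebrolm {Prep,Adj}; 2:geebrolm {Prep,Adj}; 3:shaunupri {Adj}; 4:naar {Verb,Conj}; 5:sneelm {Prep}; 6:shaunupri {Adj}.
If word 1 were Adj, no tagging could satisfy rule 1; so word 1 is Prep.
If word 2 were Prep, no tagging could satisfy rule 3; so word 2 is Adj.
If word 4 were Conj, no tagging could satisfy rule 2; so word 4 is Verb.
That leaves exactly one tagging: Prep Adj Adj Verb Prep Adj.
Checking: rule 1 holds; rule 2 holds; rule 3 holds; rule 4 holds; rule 5 holds.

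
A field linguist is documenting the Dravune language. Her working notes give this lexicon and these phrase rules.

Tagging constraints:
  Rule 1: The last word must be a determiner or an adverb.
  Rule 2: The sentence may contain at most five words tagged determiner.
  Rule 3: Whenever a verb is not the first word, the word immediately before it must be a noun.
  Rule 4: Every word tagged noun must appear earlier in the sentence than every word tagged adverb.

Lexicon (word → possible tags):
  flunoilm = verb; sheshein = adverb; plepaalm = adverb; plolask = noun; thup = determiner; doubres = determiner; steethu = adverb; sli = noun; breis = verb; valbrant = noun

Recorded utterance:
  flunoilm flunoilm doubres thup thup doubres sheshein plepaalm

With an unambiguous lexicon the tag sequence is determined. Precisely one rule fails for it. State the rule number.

Fixed tagging: verb verb determiner determiner determiner determiner adverb adverb.
Rule check: R1 holds, R2 holds, R3 violated, R4 holds.
Only rule 3 fails.

3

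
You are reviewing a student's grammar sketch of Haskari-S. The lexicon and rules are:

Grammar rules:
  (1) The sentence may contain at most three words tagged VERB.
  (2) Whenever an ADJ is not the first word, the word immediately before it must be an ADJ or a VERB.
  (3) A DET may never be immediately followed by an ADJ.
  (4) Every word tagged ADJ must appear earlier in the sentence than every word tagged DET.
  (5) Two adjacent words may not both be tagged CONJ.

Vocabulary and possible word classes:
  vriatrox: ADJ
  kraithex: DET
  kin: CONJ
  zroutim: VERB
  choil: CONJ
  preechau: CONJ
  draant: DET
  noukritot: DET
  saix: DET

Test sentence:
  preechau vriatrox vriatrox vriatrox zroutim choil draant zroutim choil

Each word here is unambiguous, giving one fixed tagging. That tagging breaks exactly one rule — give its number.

2

Fixed tagging: CONJ ADJ ADJ ADJ VERB CONJ DET VERB CONJ.
Checking each rule: R1 ✓, R2 ✗, R3 ✓, R4 ✓, R5 ✓.
Only rule 2 fails.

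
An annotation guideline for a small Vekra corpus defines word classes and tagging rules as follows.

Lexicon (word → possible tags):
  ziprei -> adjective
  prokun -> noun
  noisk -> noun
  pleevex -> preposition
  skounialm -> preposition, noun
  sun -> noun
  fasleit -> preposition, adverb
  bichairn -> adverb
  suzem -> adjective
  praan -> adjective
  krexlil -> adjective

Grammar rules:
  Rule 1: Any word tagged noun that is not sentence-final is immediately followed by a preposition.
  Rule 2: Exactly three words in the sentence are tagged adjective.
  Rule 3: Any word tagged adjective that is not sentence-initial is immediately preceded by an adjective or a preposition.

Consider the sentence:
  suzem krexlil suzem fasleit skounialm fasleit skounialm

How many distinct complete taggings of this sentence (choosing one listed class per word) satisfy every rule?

Candidates per position — 1:suzem {adjective}; 2:krexlil {adjective}; 3:suzem {adjective}; 4:fasleit {preposition,adverb}; 5:skounialm {preposition,noun}; 6:fasleit {preposition,adverb}; 7:skounialm {preposition,noun}.
There are 16 candidate sequences in total.
Checking each against the rules leaves 12 sequences.
Count = 12.

12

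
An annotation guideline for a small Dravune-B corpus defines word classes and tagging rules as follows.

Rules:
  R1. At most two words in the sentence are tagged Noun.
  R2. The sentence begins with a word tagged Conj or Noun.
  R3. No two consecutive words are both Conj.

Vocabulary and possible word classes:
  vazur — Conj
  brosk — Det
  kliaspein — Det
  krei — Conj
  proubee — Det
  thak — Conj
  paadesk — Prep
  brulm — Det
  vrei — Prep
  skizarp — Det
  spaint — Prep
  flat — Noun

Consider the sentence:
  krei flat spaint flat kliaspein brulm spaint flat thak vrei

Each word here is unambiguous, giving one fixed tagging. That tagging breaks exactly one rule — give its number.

1

Fixed tagging: Conj Noun Prep Noun Det Det Prep Noun Conj Prep.
Rule check: R1 fail, R2 pass, R3 pass.
Only rule 1 fails.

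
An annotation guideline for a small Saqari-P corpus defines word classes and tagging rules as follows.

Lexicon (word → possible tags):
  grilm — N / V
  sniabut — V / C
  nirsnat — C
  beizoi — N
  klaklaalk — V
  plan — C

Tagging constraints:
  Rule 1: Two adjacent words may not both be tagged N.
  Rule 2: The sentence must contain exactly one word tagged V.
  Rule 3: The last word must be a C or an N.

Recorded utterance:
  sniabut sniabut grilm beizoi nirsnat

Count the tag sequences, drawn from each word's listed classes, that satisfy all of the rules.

1

Candidates per position — 1:sniabut {V,C}; 2:sniabut {V,C}; 3:grilm {N,V}; 4:beizoi {N}; 5:nirsnat {C}.
There are 8 candidate sequences in total.
The sequences that satisfy every rule: C C V N C.
Count = 1.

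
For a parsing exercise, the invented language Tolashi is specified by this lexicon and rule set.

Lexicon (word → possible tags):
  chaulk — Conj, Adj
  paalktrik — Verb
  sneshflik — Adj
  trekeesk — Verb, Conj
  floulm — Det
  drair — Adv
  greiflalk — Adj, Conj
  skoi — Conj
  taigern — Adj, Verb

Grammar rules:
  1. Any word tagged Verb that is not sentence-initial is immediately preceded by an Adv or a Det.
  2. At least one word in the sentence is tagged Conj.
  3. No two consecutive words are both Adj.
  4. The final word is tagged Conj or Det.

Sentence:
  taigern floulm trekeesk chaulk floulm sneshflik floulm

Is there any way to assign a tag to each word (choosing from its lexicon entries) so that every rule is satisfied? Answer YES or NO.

Candidates per position — 1:taigern {Adj,Verb}; 2:floulm {Det}; 3:trekeesk {Verb,Conj}; 4:chaulk {Conj,Adj}; 5:floulm {Det}; 6:sneshflik {Adj}; 7:floulm {Det}.
One satisfying assignment: Verb Det Conj Conj Det Adj Det.
Rule-by-rule: rule 1 satisfied; rule 2 satisfied; rule 3 satisfied; rule 4 satisfied.

YES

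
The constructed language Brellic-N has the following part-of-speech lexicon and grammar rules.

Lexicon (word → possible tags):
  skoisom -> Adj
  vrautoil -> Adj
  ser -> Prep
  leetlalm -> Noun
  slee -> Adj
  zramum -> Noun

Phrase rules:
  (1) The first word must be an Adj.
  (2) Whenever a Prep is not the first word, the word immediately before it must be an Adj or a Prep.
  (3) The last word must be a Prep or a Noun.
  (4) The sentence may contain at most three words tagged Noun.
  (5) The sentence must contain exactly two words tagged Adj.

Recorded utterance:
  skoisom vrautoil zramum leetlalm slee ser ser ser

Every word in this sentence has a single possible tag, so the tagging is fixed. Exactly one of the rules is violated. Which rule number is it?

Fixed tagging: Adj Adj Noun Noun Adj Prep Prep Prep.
Applying the rules: R1 ok, R2 ok, R3 ok, R4 ok, R5 fails.
Only rule 5 fails.

5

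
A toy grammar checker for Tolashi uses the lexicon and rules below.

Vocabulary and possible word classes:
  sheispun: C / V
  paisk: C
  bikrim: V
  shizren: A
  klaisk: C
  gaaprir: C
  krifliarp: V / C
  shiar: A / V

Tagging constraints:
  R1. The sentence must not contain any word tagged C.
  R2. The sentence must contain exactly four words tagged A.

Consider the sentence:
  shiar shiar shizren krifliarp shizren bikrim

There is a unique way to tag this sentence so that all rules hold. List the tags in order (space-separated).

A A A V A V

Candidates per position — 1:shiar {A,V}; 2:shiar {A,V}; 3:shizren {A}; 4:krifliarp {V,C}; 5:shizren {A}; 6:bikrim {V}.
If word 1 were V, no tagging could satisfy rule 2; so word 1 is A.
If word 2 were V, no tagging could satisfy rule 2; so word 2 is A.
If word 4 were C, no tagging could satisfy rule 1; so word 4 is V.
So the tagging must be: A A A V A V.
Check: rule 1 holds; rule 2 holds.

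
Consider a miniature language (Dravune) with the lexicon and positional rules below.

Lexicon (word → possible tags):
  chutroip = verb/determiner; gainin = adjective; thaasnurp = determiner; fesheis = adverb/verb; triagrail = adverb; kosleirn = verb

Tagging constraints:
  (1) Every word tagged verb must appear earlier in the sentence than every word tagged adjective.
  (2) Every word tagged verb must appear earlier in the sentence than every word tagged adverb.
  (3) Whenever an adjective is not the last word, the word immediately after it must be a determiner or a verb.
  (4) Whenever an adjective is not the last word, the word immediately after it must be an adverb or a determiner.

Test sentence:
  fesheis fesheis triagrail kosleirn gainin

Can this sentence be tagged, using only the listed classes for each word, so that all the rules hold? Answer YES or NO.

Candidates per position — 1:fesheis {adverb,verb}; 2:fesheis {adverb,verb}; 3:triagrail {adverb}; 4:kosleirn {verb}; 5:gainin {adjective}.
Rule 2 cannot be satisfied by any choice of tags from the lexicon.
So there is no consistent tagging.

NO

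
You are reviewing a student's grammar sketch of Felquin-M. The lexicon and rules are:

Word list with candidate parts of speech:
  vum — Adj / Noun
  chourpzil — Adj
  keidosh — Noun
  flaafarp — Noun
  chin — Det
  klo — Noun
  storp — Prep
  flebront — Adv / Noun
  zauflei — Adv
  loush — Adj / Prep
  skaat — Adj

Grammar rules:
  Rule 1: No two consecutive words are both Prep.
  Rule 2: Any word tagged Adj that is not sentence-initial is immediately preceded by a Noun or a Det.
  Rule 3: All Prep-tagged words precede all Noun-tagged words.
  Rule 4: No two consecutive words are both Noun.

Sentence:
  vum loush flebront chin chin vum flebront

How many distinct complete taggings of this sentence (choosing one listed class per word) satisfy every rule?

12

Candidates per position — 1:vum {Adj,Noun}; 2:loush {Adj,Prep}; 3:flebront {Adv,Noun}; 4:chin {Det}; 5:chin {Det}; 6:vum {Adj,Noun}; 7:flebront {Adv,Noun}.
There are 32 candidate sequences in total.
Checking each against the rules leaves 12 sequences.
Count = 12.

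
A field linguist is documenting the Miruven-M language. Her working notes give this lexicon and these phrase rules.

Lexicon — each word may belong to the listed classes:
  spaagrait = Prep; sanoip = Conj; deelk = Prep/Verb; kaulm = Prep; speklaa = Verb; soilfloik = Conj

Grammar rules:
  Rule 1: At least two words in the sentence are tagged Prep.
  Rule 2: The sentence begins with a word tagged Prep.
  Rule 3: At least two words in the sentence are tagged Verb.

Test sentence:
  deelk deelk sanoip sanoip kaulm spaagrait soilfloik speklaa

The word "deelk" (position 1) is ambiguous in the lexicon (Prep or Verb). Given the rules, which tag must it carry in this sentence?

Candidates per position — 1:deelk {Prep,Verb}; 2:deelk {Prep,Verb}; 3:sanoip {Conj}; 4:sanoip {Conj}; 5:kaulm {Prep}; 6:spaagrait {Prep}; 7:soilfloik {Conj}; 8:speklaa {Verb}.
At position 1, choosing Verb makes rule 2 impossible to satisfy; hence Prep.
At position 2, choosing Prep makes rule 3 impossible to satisfy; hence Verb.
The unique satisfying tagging is: Prep Verb Conj Conj Prep Prep Conj Verb.
Checking: rule 1 ✓; rule 2 ✓; rule 3 ✓.

Prep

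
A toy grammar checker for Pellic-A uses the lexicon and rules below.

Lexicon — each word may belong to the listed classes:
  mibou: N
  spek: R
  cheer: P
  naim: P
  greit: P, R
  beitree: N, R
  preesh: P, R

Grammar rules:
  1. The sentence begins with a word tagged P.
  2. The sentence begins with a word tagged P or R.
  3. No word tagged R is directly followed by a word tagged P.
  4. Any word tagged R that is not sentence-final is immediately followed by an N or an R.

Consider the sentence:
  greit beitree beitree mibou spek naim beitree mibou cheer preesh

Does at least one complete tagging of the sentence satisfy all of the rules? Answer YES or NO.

Candidates per position — 1:greit {P,R}; 2:beitree {N,R}; 3:beitree {N,R}; 4:mibou {N}; 5:spek {R}; 6:naim {P}; 7:beitree {N,R}; 8:mibou {N}; 9:cheer {P}; 10:preesh {P,R}.
Rule 3 cannot be satisfied by any choice of tags from the lexicon.
So there is no consistent tagging.

NO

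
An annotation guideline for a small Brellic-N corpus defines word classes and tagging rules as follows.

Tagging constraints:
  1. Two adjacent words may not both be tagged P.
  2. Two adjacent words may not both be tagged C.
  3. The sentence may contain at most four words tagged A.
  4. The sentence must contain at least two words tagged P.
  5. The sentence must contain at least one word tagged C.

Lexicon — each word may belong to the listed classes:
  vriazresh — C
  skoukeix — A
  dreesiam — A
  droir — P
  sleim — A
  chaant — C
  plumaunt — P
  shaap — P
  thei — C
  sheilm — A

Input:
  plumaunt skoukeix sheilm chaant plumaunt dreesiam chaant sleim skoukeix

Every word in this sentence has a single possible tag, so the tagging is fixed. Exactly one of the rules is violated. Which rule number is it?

3

Fixed tagging: P A A C P A C A A.
Checking each rule: R1 holds, R2 holds, R3 violated, R4 holds, R5 holds.
Only rule 3 fails.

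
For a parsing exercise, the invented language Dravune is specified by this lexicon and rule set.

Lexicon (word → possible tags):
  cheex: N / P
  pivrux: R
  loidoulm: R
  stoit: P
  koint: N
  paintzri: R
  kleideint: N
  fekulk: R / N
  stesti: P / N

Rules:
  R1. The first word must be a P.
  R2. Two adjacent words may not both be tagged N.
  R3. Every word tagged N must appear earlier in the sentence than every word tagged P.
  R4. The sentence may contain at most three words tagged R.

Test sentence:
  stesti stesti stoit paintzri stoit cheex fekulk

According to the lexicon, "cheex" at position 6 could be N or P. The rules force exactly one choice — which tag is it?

Candidates per position — 1:stesti {P,N}; 2:stesti {P,N}; 3:stoit {P}; 4:paintzri {R}; 5:stoit {P}; 6:cheex {N,P}; 7:fekulk {R,N}.
Position 1: N is ruled out by rule 1; that leaves P.
Position 2: N is ruled out by rule 3; that leaves P.
Position 6: N is ruled out by rule 3; that leaves P.
Position 7: N is ruled out by rule 3; that leaves R.
The only consistent sequence is: P P P R P P R.
Verifying each rule — rule 1 ok; rule 2 ok; rule 3 ok; rule 4 ok.

P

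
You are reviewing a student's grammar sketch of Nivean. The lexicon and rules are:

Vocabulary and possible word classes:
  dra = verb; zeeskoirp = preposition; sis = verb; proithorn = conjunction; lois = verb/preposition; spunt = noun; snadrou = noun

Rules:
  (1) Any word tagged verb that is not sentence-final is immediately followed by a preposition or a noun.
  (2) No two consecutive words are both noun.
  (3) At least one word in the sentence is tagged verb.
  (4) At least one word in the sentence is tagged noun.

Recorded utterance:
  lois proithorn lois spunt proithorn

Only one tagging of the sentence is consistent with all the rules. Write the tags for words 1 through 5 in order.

Candidates per position — 1:lois {verb,preposition}; 2:proithorn {conjunction}; 3:lois {verb,preposition}; 4:spunt {noun}; 5:proithorn {conjunction}.
If word 1 were verb, no tagging could satisfy rule 1; so word 1 is preposition.
If word 3 were preposition, no tagging could satisfy rule 3; so word 3 is verb.
The unique satisfying tagging is: preposition conjunction verb noun conjunction.
Checking: rule 1 satisfied; rule 2 satisfied; rule 3 satisfied; rule 4 satisfied.

preposition conjunction verb noun conjunction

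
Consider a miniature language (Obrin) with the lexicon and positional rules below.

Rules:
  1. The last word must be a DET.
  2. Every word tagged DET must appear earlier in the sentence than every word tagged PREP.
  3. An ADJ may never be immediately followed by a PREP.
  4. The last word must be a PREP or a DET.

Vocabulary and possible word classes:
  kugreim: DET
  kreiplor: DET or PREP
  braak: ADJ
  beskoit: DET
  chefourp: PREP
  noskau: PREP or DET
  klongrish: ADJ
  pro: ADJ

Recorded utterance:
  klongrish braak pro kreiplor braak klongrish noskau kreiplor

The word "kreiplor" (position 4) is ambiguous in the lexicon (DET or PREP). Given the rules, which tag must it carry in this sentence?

Candidates per position — 1:klongrish {ADJ}; 2:braak {ADJ}; 3:pro {ADJ}; 4:kreiplor {DET,PREP}; 5:braak {ADJ}; 6:klongrish {ADJ}; 7:noskau {PREP,DET}; 8:kreiplor {DET,PREP}.
If word 4 were PREP, no tagging could satisfy rule 3; so word 4 is DET.
If word 7 were PREP, no tagging could satisfy rule 3; so word 7 is DET.
If word 8 were PREP, no tagging could satisfy rule 1; so word 8 is DET.
The only consistent sequence is: ADJ ADJ ADJ DET ADJ ADJ DET DET.
Verifying each rule — rule 1 ✓; rule 2 ✓; rule 3 ✓; rule 4 ✓.

DET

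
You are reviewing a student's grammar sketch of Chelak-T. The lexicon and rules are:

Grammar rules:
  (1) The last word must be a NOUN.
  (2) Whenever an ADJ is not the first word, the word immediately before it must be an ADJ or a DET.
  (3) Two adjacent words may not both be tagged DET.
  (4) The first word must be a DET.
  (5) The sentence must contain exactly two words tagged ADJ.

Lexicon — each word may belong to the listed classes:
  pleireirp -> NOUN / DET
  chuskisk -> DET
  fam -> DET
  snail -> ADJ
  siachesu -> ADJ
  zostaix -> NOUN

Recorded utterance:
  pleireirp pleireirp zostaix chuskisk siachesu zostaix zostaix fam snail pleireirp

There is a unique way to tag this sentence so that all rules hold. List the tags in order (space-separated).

DET NOUN NOUN DET ADJ NOUN NOUN DET ADJ NOUN

Candidates per position — 1:pleireirp {NOUN,DET}; 2:pleireirp {NOUN,DET}; 3:zostaix {NOUN}; 4:chuskisk {DET}; 5:siachesu {ADJ}; 6:zostaix {NOUN}; 7:zostaix {NOUN}; 8:fam {DET}; 9:snail {ADJ}; 10:pleireirp {NOUN,DET}.
Position 1: NOUN is ruled out by rule 4; that leaves DET.
Position 2: DET is ruled out by rule 3; that leaves NOUN.
Position 10: DET is ruled out by rule 1; that leaves NOUN.
The only consistent sequence is: DET NOUN NOUN DET ADJ NOUN NOUN DET ADJ NOUN.
Verifying each rule — rule 1 satisfied; rule 2 satisfied; rule 3 satisfied; rule 4 satisfied; rule 5 satisfied.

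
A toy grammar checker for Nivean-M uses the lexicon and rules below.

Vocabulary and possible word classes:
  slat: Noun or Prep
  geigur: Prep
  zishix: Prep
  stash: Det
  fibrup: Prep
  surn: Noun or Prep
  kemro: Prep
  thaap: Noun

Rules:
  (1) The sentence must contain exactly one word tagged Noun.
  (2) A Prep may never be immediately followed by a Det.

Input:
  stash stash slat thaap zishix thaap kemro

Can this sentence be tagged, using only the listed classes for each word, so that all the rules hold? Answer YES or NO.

NO

Candidates per position — 1:stash {Det}; 2:stash {Det}; 3:slat {Noun,Prep}; 4:thaap {Noun}; 5:zishix {Prep}; 6:thaap {Noun}; 7:kemro {Prep}.
Rule 1 cannot be satisfied by any choice of tags from the lexicon.
So there is no consistent tagging.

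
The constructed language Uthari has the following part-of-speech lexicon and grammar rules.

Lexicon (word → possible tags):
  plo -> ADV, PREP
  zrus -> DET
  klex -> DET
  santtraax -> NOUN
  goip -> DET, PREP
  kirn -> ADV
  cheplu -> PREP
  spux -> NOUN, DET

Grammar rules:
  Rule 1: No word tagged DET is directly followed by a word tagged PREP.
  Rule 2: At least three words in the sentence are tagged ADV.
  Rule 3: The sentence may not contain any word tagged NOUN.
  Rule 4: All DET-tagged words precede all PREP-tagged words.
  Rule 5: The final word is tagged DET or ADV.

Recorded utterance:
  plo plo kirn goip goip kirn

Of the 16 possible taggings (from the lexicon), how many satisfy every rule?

Candidates per position — 1:plo {ADV,PREP}; 2:plo {ADV,PREP}; 3:kirn {ADV}; 4:goip {DET,PREP}; 5:goip {DET,PREP}; 6:kirn {ADV}.
There are 16 candidate sequences in total.
The sequences that satisfy every rule: ADV ADV ADV DET DET ADV; ADV ADV ADV PREP PREP ADV; ADV PREP ADV PREP PREP ADV; PREP ADV ADV PREP PREP ADV.
Count = 4.

4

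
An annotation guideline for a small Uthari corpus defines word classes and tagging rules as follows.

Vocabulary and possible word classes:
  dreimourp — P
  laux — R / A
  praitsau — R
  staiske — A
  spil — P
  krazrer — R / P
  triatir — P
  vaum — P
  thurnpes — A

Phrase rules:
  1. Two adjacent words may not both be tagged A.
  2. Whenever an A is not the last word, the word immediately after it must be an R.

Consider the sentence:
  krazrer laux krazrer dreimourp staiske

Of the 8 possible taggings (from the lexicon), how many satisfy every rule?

6

Candidates per position — 1:krazrer {R,P}; 2:laux {R,A}; 3:krazrer {R,P}; 4:dreimourp {P}; 5:staiske {A}.
There are 8 candidate sequences in total.
Checking each against the rules leaves 6 sequences.
Count = 6.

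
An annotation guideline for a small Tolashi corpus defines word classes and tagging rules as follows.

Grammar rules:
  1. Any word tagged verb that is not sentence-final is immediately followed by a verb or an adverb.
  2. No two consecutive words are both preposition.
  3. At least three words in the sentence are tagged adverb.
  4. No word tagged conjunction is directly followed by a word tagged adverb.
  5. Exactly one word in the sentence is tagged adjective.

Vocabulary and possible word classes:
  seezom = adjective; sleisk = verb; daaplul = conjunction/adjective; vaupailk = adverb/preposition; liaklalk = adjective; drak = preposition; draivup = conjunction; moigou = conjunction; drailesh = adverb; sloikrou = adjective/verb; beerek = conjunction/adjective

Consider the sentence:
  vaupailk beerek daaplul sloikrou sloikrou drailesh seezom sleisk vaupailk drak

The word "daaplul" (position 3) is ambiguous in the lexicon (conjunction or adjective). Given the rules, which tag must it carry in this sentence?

conjunction

Candidates per position — 1:vaupailk {adverb,preposition}; 2:beerek {conjunction,adjective}; 3:daaplul {conjunction,adjective}; 4:sloikrou {adjective,verb}; 5:sloikrou {adjective,verb}; 6:drailesh {adverb}; 7:seezom {adjective}; 8:sleisk {verb}; 9:vaupailk {adverb,preposition}; 10:drak {preposition}.
At position 1, choosing preposition makes rule 3 impossible to satisfy; hence adverb.
At position 2, choosing adjective makes rule 5 impossible to satisfy; hence conjunction.
At position 3, choosing adjective makes rule 5 impossible to satisfy; hence conjunction.
At position 4, choosing adjective makes rule 5 impossible to satisfy; hence verb.
At position 5, choosing adjective makes rule 1 impossible to satisfy; hence verb.
At position 9, choosing preposition makes rule 1 impossible to satisfy; hence adverb.
The unique satisfying tagging is: adverb conjunction conjunction verb verb adverb adjective verb adverb preposition.
Check: rule 1 ok; rule 2 ok; rule 3 ok; rule 4 ok; rule 5 ok.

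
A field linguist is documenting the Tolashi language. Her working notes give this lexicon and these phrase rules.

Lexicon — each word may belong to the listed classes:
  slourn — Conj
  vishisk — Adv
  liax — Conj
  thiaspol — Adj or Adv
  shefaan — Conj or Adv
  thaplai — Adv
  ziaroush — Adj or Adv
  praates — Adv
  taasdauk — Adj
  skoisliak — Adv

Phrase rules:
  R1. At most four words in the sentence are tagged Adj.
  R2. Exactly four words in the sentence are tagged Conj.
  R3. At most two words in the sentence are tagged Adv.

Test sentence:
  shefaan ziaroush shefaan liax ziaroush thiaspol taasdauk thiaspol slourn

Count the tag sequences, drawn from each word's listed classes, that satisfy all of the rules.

10

Candidates per position — 1:shefaan {Conj,Adv}; 2:ziaroush {Adj,Adv}; 3:shefaan {Conj,Adv}; 4:liax {Conj}; 5:ziaroush {Adj,Adv}; 6:thiaspol {Adj,Adv}; 7:taasdauk {Adj}; 8:thiaspol {Adj,Adv}; 9:slourn {Conj}.
There are 64 candidate sequences in total.
Checking each against the rules leaves 10 sequences.
Count = 10.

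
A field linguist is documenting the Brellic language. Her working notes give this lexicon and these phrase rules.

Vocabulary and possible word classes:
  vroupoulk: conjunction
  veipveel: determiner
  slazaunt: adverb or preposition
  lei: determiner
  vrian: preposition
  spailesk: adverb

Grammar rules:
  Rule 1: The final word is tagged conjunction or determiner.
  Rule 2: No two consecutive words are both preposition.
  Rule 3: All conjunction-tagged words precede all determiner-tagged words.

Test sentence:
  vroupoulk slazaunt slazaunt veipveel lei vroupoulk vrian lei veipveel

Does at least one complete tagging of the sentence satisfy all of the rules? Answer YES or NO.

Candidates per position — 1:vroupoulk {conjunction}; 2:slazaunt {adverb,preposition}; 3:slazaunt {adverb,preposition}; 4:veipveel {determiner}; 5:lei {determiner}; 6:vroupoulk {conjunction}; 7:vrian {preposition}; 8:lei {determiner}; 9:veipveel {determiner}.
Rule 3 cannot be satisfied by any choice of tags from the lexicon.
So there is no consistent tagging.

NO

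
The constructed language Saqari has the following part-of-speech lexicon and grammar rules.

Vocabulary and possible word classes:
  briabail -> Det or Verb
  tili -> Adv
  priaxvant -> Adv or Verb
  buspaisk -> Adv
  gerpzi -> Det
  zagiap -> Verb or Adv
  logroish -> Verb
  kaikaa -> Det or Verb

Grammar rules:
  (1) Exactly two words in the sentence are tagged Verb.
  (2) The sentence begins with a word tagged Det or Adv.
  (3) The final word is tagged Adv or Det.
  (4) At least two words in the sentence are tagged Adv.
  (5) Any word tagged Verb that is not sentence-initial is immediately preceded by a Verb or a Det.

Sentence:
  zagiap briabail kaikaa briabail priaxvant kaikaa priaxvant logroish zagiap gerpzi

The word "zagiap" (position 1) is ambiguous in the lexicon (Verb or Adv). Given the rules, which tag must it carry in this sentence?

Adv

Candidates per position — 1:zagiap {Verb,Adv}; 2:briabail {Det,Verb}; 3:kaikaa {Det,Verb}; 4:briabail {Det,Verb}; 5:priaxvant {Adv,Verb}; 6:kaikaa {Det,Verb}; 7:priaxvant {Adv,Verb}; 8:logroish {Verb}; 9:zagiap {Verb,Adv}; 10:gerpzi {Det}.
Position 1: Verb is ruled out by rule 2; that leaves Adv.
Position 2: Verb is ruled out by rule 5; that leaves Det.
Position 7: Adv is ruled out by rule 5; that leaves Verb.
Position 9: Verb is ruled out by rule 1; that leaves Adv.
Position 3: Verb is ruled out by rule 1; that leaves Det.
Position 4: Verb is ruled out by rule 1; that leaves Det.
Position 5: Verb is ruled out by rule 1; that leaves Adv.
Position 6: Verb is ruled out by rule 1; that leaves Det.
The only consistent sequence is: Adv Det Det Det Adv Det Verb Verb Adv Det.
Verifying each rule — rule 1 holds; rule 2 holds; rule 3 holds; rule 4 holds; rule 5 holds.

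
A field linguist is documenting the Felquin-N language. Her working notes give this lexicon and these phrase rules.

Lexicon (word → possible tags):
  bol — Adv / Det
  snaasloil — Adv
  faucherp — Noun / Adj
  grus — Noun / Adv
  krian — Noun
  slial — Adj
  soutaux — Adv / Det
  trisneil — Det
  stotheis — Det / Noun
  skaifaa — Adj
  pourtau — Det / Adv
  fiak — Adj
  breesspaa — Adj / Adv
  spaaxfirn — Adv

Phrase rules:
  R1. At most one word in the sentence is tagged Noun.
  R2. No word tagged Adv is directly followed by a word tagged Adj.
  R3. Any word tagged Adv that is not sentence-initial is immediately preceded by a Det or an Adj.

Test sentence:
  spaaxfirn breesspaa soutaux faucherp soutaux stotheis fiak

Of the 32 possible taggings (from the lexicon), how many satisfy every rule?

0

Candidates per position — 1:spaaxfirn {Adv}; 2:breesspaa {Adj,Adv}; 3:soutaux {Adv,Det}; 4:faucherp {Noun,Adj}; 5:soutaux {Adv,Det}; 6:stotheis {Det,Noun}; 7:fiak {Adj}.
There are 32 candidate sequences in total.
Every candidate sequence violates at least one rule; no consistent tagging exists.
Count = 0.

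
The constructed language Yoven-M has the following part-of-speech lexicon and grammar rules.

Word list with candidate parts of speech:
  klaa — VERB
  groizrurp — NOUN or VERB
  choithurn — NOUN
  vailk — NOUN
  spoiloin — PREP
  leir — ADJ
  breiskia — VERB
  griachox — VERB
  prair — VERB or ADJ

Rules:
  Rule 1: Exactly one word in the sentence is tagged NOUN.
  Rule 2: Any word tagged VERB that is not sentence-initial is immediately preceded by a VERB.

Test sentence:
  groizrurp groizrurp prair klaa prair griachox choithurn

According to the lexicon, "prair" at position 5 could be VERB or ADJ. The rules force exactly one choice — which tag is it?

Candidates per position — 1:groizrurp {NOUN,VERB}; 2:groizrurp {NOUN,VERB}; 3:prair {VERB,ADJ}; 4:klaa {VERB}; 5:prair {VERB,ADJ}; 6:griachox {VERB}; 7:choithurn {NOUN}.
At position 1, choosing NOUN makes rule 1 impossible to satisfy; hence VERB.
At position 2, choosing NOUN makes rule 1 impossible to satisfy; hence VERB.
At position 3, choosing ADJ makes rule 2 impossible to satisfy; hence VERB.
At position 5, choosing ADJ makes rule 2 impossible to satisfy; hence VERB.
That leaves exactly one tagging: VERB VERB VERB VERB VERB VERB NOUN.
Checking: rule 1 satisfied; rule 2 satisfied.

VERB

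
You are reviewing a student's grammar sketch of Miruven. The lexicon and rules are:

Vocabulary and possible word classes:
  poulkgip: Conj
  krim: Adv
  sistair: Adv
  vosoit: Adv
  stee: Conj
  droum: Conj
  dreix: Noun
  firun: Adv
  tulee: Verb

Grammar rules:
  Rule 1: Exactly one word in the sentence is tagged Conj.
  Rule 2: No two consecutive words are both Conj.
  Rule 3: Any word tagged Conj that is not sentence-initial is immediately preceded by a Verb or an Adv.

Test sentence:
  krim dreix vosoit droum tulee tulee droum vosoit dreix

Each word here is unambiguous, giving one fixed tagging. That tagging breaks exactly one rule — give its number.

Fixed tagging: Adv Noun Adv Conj Verb Verb Conj Adv Noun.
Applying the rules: R1 ✗, R2 ✓, R3 ✓.
Only rule 1 fails.

1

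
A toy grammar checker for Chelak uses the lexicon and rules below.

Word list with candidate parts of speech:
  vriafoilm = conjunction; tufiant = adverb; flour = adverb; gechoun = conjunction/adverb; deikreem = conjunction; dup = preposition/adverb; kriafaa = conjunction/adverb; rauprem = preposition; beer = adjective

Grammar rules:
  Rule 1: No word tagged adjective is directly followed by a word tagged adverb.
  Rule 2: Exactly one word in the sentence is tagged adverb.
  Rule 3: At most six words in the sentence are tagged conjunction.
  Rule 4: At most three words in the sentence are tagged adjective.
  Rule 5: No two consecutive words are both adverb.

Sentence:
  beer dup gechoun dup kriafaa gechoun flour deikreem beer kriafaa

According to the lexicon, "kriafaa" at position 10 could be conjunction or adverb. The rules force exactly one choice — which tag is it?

Candidates per position — 1:beer {adjective}; 2:dup {preposition,adverb}; 3:gechoun {conjunction,adverb}; 4:dup {preposition,adverb}; 5:kriafaa {conjunction,adverb}; 6:gechoun {conjunction,adverb}; 7:flour {adverb}; 8:deikreem {conjunction}; 9:beer {adjective}; 10:kriafaa {conjunction,adverb}.
At position 2, choosing adverb makes rule 1 impossible to satisfy; hence preposition.
At position 3, choosing adverb makes rule 2 impossible to satisfy; hence conjunction.
At position 4, choosing adverb makes rule 2 impossible to satisfy; hence preposition.
At position 5, choosing adverb makes rule 2 impossible to satisfy; hence conjunction.
At position 6, choosing adverb makes rule 2 impossible to satisfy; hence conjunction.
At position 10, choosing adverb makes rule 1 impossible to satisfy; hence conjunction.
The only consistent sequence is: adjective preposition conjunction preposition conjunction conjunction adverb conjunction adjective conjunction.
Verifying each rule — rule 1 holds; rule 2 holds; rule 3 holds; rule 4 holds; rule 5 holds.

conjunction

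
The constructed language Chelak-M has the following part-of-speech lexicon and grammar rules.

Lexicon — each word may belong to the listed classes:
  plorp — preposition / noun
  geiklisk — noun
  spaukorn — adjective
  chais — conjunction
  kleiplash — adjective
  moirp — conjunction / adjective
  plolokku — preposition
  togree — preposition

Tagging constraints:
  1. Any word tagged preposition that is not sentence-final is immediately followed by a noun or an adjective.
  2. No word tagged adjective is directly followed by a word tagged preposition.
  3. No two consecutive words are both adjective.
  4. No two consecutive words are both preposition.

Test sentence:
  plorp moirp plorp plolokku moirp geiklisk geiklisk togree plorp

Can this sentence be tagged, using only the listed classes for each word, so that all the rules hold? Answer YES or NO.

Candidates per position — 1:plorp {preposition,noun}; 2:moirp {conjunction,adjective}; 3:plorp {preposition,noun}; 4:plolokku {preposition}; 5:moirp {conjunction,adjective}; 6:geiklisk {noun}; 7:geiklisk {noun}; 8:togree {preposition}; 9:plorp {preposition,noun}.
One satisfying assignment: noun conjunction noun preposition adjective noun noun preposition noun.
Rule-by-rule: rule 1 holds; rule 2 holds; rule 3 holds; rule 4 holds.

YES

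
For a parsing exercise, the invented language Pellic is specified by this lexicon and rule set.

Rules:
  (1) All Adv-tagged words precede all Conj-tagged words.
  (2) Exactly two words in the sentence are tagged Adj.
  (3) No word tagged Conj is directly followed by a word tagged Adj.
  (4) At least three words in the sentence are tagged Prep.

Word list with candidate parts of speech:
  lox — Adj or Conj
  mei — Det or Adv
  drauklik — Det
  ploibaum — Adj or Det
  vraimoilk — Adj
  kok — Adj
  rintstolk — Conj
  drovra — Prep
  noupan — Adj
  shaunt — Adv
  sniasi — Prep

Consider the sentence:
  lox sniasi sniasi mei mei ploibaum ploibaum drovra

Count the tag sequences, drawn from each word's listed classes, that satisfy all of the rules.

Candidates per position — 1:lox {Adj,Conj}; 2:sniasi {Prep}; 3:sniasi {Prep}; 4:mei {Det,Adv}; 5:mei {Det,Adv}; 6:ploibaum {Adj,Det}; 7:ploibaum {Adj,Det}; 8:drovra {Prep}.
There are 32 candidate sequences in total.
Checking each against the rules leaves 9 sequences.
Count = 9.

9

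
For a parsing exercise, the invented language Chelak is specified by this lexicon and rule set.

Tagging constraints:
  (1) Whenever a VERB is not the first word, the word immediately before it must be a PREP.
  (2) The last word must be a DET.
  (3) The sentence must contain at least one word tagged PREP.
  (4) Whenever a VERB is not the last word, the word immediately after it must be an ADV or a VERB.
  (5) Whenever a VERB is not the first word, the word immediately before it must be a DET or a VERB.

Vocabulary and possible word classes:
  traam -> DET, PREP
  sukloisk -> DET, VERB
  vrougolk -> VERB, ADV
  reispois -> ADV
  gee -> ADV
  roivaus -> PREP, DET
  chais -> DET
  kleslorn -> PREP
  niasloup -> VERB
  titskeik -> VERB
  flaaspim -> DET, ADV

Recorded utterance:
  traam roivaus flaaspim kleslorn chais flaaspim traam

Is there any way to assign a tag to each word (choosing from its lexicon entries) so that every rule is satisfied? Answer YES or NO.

Candidates per position — 1:traam {DET,PREP}; 2:roivaus {PREP,DET}; 3:flaaspim {DET,ADV}; 4:kleslorn {PREP}; 5:chais {DET}; 6:flaaspim {DET,ADV}; 7:traam {DET,PREP}.
One satisfying assignment: PREP DET ADV PREP DET DET DET.
Checking: rule 1 ok; rule 2 ok; rule 3 ok; rule 4 ok; rule 5 ok.

YES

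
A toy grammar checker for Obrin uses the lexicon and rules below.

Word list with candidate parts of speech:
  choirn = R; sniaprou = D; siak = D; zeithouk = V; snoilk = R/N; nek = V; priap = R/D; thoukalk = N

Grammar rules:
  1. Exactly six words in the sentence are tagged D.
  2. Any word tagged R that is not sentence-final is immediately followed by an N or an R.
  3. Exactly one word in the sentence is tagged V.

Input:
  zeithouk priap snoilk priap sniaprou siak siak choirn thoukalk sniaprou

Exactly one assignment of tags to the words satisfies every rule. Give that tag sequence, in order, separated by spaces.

V D N D D D D R N D

Candidates per position — 1:zeithouk {V}; 2:priap {R,D}; 3:snoilk {R,N}; 4:priap {R,D}; 5:sniaprou {D}; 6:siak {D}; 7:siak {D}; 8:choirn {R}; 9:thoukalk {N}; 10:sniaprou {D}.
Word 2 cannot be R — rule 1 would then fail for every completion. It is D.
Word 3 cannot be R — rule 2 would then fail for every completion. It is N.
Word 4 cannot be R — rule 1 would then fail for every completion. It is D.
That leaves exactly one tagging: V D N D D D D R N D.
Verifying each rule — rule 1 ✓; rule 2 ✓; rule 3 ✓.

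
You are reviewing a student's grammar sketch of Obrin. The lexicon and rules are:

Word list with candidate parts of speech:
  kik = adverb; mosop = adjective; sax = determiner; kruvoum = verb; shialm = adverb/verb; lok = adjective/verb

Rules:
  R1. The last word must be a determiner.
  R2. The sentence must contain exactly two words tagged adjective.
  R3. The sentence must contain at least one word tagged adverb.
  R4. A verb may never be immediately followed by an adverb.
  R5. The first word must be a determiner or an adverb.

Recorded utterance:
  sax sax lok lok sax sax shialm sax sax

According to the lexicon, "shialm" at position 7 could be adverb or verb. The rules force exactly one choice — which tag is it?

adverb

Candidates per position — 1:sax {determiner}; 2:sax {determiner}; 3:lok {adjective,verb}; 4:lok {adjective,verb}; 5:sax {determiner}; 6:sax {determiner}; 7:shialm {adverb,verb}; 8:sax {determiner}; 9:sax {determiner}.
If word 3 were verb, no tagging could satisfy rule 2; so word 3 is adjective.
If word 4 were verb, no tagging could satisfy rule 2; so word 4 is adjective.
If word 7 were verb, no tagging could satisfy rule 3; so word 7 is adverb.
That leaves exactly one tagging: determiner determiner adjective adjective determiner determiner adverb determiner determiner.
Check: rule 1 holds; rule 2 holds; rule 3 holds; rule 4 holds; rule 5 holds.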